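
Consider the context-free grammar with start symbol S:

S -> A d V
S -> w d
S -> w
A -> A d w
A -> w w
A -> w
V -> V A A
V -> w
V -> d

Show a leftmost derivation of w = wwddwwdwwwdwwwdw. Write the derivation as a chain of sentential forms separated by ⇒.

S ⇒ AdV ⇒ wwdV ⇒ wwdVAA ⇒ wwdVAAAA ⇒ wwddAAAA ⇒ wwddAdwAAA ⇒ wwddwwdwAAA ⇒ wwddwwdwAdwAA ⇒ wwddwwdwwwdwAA ⇒ wwddwwdwwwdwwA ⇒ wwddwwdwwwdwwAdw ⇒ wwddwwdwwwdwwwdw

S ⇒ AdV   [S -> A d V]
AdV ⇒ wwdV   [A -> w w]
wwdV ⇒ wwdVAA   [V -> V A A]
wwdVAA ⇒ wwdVAAAA   [V -> V A A]
wwdVAAAA ⇒ wwddAAAA   [V -> d]
wwddAAAA ⇒ wwddAdwAAA   [A -> A d w]
wwddAdwAAA ⇒ wwddwwdwAAA   [A -> w w]
wwddwwdwAAA ⇒ wwddwwdwAdwAA   [A -> A d w]
wwddwwdwAdwAA ⇒ wwddwwdwwwdwAA   [A -> w w]
wwddwwdwwwdwAA ⇒ wwddwwdwwwdwwA   [A -> w]
wwddwwdwwwdwwA ⇒ wwddwwdwwwdwwAdw   [A -> A d w]
wwddwwdwwwdwwAdw ⇒ wwddwwdwwwdwwwdw   [A -> w]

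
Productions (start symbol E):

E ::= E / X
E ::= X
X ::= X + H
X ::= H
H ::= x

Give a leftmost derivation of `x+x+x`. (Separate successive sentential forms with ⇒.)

E ⇒ X ⇒ X+H ⇒ X+H+H ⇒ H+H+H ⇒ x+H+H ⇒ x+x+H ⇒ x+x+x

E ⇒ X   [E ::= X]
X ⇒ X+H   [X ::= X + H]
X+H ⇒ X+H+H   [X ::= X + H]
X+H+H ⇒ H+H+H   [X ::= H]
H+H+H ⇒ x+H+H   [H ::= x]
x+H+H ⇒ x+x+H   [H ::= x]
x+x+H ⇒ x+x+x   [H ::= x]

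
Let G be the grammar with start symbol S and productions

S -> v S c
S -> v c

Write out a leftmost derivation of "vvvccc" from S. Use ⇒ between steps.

S ⇒ vSc ⇒ vvScc ⇒ vvvccc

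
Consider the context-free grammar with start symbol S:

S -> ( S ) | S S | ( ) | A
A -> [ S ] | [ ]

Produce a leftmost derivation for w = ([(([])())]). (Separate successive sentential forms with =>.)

S => (S)   [S -> ( S )]
(S) => (A)   [S -> A]
(A) => ([S])   [A -> [ S ]]
([S]) => ([(S)])   [S -> ( S )]
([(S)]) => ([(SS)])   [S -> S S]
([(SS)]) => ([((S)S)])   [S -> ( S )]
([((S)S)]) => ([((A)S)])   [S -> A]
([((A)S)]) => ([(([])S)])   [A -> [ ]]
([(([])S)]) => ([(([])())])   [S -> ( )]

S => (S) => (A) => ([S]) => ([(S)]) => ([(SS)]) => ([((S)S)]) => ([((A)S)]) => ([(([])S)]) => ([(([])())])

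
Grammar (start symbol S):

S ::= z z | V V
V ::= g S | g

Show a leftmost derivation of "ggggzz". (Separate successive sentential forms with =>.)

S => VV   [S ::= V V]
VV => gV   [V ::= g]
gV => ggS   [V ::= g S]
ggS => ggVV   [S ::= V V]
ggVV => gggV   [V ::= g]
gggV => ggggS   [V ::= g S]
ggggS => ggggzz   [S ::= z z]

S => VV => gV => ggS => ggVV => gggV => ggggS => ggggzz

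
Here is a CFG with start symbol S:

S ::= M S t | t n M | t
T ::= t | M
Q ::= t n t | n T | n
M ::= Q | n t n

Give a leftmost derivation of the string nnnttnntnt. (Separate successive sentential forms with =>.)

S => MSt => QSt => nTSt => nMSt => nQSt => nnTSt => nnMSt => nnQSt => nnnTSt => nnntSt => nnnttnMt => nnnttnntnt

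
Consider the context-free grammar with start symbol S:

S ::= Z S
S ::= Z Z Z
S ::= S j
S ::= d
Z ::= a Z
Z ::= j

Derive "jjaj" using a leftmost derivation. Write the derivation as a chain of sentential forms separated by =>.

S=>ZZZ=>jZZ=>jjZ=>jjaZ=>jjaj

S => ZZZ   [S ::= Z Z Z]
ZZZ => jZZ   [Z ::= j]
jZZ => jjZ   [Z ::= j]
jjZ => jjaZ   [Z ::= a Z]
jjaZ => jjaj   [Z ::= j]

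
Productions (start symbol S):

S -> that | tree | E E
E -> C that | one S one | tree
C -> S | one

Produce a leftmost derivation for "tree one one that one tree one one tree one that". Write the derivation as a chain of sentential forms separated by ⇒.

S ⇒ E E   [S -> E E]
E E ⇒ tree E   [E -> tree]
tree E ⇒ tree C that   [E -> C that]
tree C that ⇒ tree S that   [C -> S]
tree S that ⇒ tree E E that   [S -> E E]
tree E E that ⇒ tree one S one E that   [E -> one S one]
tree one S one E that ⇒ tree one E E one E that   [S -> E E]
tree one E E one E that ⇒ tree one one S one E one E that   [E -> one S one]
tree one one S one E one E that ⇒ tree one one that one E one E that   [S -> that]
tree one one that one E one E that ⇒ tree one one that one tree one E that   [E -> tree]
tree one one that one tree one E that ⇒ tree one one that one tree one one S one that   [E -> one S one]
tree one one that one tree one one S one that ⇒ tree one one that one tree one one tree one that   [S -> tree]

S ⇒ E E ⇒ tree E ⇒ tree C that ⇒ tree S that ⇒ tree E E that ⇒ tree one S one E that ⇒ tree one E E one E that ⇒ tree one one S one E one E that ⇒ tree one one that one E one E that ⇒ tree one one that one tree one E that ⇒ tree one one that one tree one one S one that ⇒ tree one one that one tree one one tree one that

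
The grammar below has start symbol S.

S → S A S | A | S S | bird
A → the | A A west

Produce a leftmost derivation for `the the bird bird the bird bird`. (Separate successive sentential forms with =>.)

S => S S => S A S S => A A S S => the A S S => the the S S => the the S A S S => the the S S A S S => the the bird S A S S => the the bird bird A S S => the the bird bird the S S => the the bird bird the bird S => the the bird bird the bird bird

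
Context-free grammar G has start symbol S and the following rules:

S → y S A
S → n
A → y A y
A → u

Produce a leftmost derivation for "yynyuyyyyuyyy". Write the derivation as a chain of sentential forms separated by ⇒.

S ⇒ ySA ⇒ yySAA ⇒ yynAA ⇒ yynyAyA ⇒ yynyuyA ⇒ yynyuyyAy ⇒ yynyuyyyAyy ⇒ yynyuyyyyAyyy ⇒ yynyuyyyyuyyy

S ⇒ ySA   [S → y S A]
ySA ⇒ yySAA   [S → y S A]
yySAA ⇒ yynAA   [S → n]
yynAA ⇒ yynyAyA   [A → y A y]
yynyAyA ⇒ yynyuyA   [A → u]
yynyuyA ⇒ yynyuyyAy   [A → y A y]
yynyuyyAy ⇒ yynyuyyyAyy   [A → y A y]
yynyuyyyAyy ⇒ yynyuyyyyAyyy   [A → y A y]
yynyuyyyyAyyy ⇒ yynyuyyyyuyyy   [A → u]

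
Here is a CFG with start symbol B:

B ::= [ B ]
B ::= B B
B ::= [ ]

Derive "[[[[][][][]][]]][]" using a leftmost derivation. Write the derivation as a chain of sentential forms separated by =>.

B => BB => [B]B => [[B]]B => [[BB]]B => [[[B]B]]B => [[[BB]B]]B => [[[BBB]B]]B => [[[BBBB]B]]B => [[[[]BBB]B]]B => [[[[][]BB]B]]B => [[[[][][]B]B]]B => [[[[][][][]]B]]B => [[[[][][][]][]]]B => [[[[][][][]][]]][]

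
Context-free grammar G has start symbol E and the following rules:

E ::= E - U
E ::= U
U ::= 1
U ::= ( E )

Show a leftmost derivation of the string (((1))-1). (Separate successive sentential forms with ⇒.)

E⇒U⇒(E)⇒(E-U)⇒(U-U)⇒((E)-U)⇒((U)-U)⇒(((E))-U)⇒(((U))-U)⇒(((1))-U)⇒(((1))-1)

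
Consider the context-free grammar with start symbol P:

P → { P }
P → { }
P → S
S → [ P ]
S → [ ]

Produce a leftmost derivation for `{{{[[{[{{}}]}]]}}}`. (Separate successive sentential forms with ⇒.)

P ⇒ {P}   [P → { P }]
{P} ⇒ {{P}}   [P → { P }]
{{P}} ⇒ {{{P}}}   [P → { P }]
{{{P}}} ⇒ {{{S}}}   [P → S]
{{{S}}} ⇒ {{{[P]}}}   [S → [ P ]]
{{{[P]}}} ⇒ {{{[S]}}}   [P → S]
{{{[S]}}} ⇒ {{{[[P]]}}}   [S → [ P ]]
{{{[[P]]}}} ⇒ {{{[[{P}]]}}}   [P → { P }]
{{{[[{P}]]}}} ⇒ {{{[[{S}]]}}}   [P → S]
{{{[[{S}]]}}} ⇒ {{{[[{[P]}]]}}}   [S → [ P ]]
{{{[[{[P]}]]}}} ⇒ {{{[[{[{P}]}]]}}}   [P → { P }]
{{{[[{[{P}]}]]}}} ⇒ {{{[[{[{{}}]}]]}}}   [P → { }]

P ⇒ {P} ⇒ {{P}} ⇒ {{{P}}} ⇒ {{{S}}} ⇒ {{{[P]}}} ⇒ {{{[S]}}} ⇒ {{{[[P]]}}} ⇒ {{{[[{P}]]}}} ⇒ {{{[[{S}]]}}} ⇒ {{{[[{[P]}]]}}} ⇒ {{{[[{[{P}]}]]}}} ⇒ {{{[[{[{{}}]}]]}}}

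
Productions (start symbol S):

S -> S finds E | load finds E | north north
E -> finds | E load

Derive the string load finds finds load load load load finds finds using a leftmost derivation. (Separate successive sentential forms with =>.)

S => S finds E   [S -> S finds E]
S finds E => load finds E finds E   [S -> load finds E]
load finds E finds E => load finds E load finds E   [E -> E load]
load finds E load finds E => load finds E load load finds E   [E -> E load]
load finds E load load finds E => load finds E load load load finds E   [E -> E load]
load finds E load load load finds E => load finds E load load load load finds E   [E -> E load]
load finds E load load load load finds E => load finds finds load load load load finds E   [E -> finds]
load finds finds load load load load finds E => load finds finds load load load load finds finds   [E -> finds]

S => S finds E => load finds E finds E => load finds E load finds E => load finds E load load finds E => load finds E load load load finds E => load finds E load load load load finds E => load finds finds load load load load finds E => load finds finds load load load load finds finds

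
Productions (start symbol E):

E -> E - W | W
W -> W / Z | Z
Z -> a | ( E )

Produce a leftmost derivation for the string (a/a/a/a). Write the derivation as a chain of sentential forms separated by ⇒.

E⇒W⇒Z⇒(E)⇒(W)⇒(W/Z)⇒(W/Z/Z)⇒(W/Z/Z/Z)⇒(Z/Z/Z/Z)⇒(a/Z/Z/Z)⇒(a/a/Z/Z)⇒(a/a/a/Z)⇒(a/a/a/a)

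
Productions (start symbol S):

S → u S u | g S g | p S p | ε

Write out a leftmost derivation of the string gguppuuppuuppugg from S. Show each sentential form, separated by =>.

S => gSg => ggSgg => gguSugg => ggupSpugg => gguppSppugg => gguppuSuppugg => gguppuuSuuppugg => gguppuupSpuuppugg => gguppuuppuuppugg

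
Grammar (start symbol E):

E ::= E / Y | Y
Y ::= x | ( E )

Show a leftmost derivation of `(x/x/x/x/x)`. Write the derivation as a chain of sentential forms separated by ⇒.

E ⇒ Y   [E ::= Y]
Y ⇒ (E)   [Y ::= ( E )]
(E) ⇒ (E/Y)   [E ::= E / Y]
(E/Y) ⇒ (E/Y/Y)   [E ::= E / Y]
(E/Y/Y) ⇒ (E/Y/Y/Y)   [E ::= E / Y]
(E/Y/Y/Y) ⇒ (E/Y/Y/Y/Y)   [E ::= E / Y]
(E/Y/Y/Y/Y) ⇒ (Y/Y/Y/Y/Y)   [E ::= Y]
(Y/Y/Y/Y/Y) ⇒ (x/Y/Y/Y/Y)   [Y ::= x]
(x/Y/Y/Y/Y) ⇒ (x/x/Y/Y/Y)   [Y ::= x]
(x/x/Y/Y/Y) ⇒ (x/x/x/Y/Y)   [Y ::= x]
(x/x/x/Y/Y) ⇒ (x/x/x/x/Y)   [Y ::= x]
(x/x/x/x/Y) ⇒ (x/x/x/x/x)   [Y ::= x]

E ⇒ Y ⇒ (E) ⇒ (E/Y) ⇒ (E/Y/Y) ⇒ (E/Y/Y/Y) ⇒ (E/Y/Y/Y/Y) ⇒ (Y/Y/Y/Y/Y) ⇒ (x/Y/Y/Y/Y) ⇒ (x/x/Y/Y/Y) ⇒ (x/x/x/Y/Y) ⇒ (x/x/x/x/Y) ⇒ (x/x/x/x/x)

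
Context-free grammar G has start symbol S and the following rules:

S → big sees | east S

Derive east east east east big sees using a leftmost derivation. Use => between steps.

S => east S => east east S => east east east S => east east east east S => east east east east big sees

S => east S   [S → east S]
east S => east east S   [S → east S]
east east S => east east east S   [S → east S]
east east east S => east east east east S   [S → east S]
east east east east S => east east east east big sees   [S → big sees]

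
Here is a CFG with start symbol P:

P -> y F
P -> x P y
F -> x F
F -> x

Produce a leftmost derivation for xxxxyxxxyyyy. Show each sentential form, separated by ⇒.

P ⇒ xPy ⇒ xxPyy ⇒ xxxPyyy ⇒ xxxxPyyyy ⇒ xxxxyFyyyy ⇒ xxxxyxFyyyy ⇒ xxxxyxxFyyyy ⇒ xxxxyxxxyyyy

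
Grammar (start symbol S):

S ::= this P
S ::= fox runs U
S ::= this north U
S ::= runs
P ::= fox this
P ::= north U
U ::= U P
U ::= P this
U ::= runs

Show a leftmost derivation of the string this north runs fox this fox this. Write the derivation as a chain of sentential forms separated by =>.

S => this north U => this north U P => this north U P P => this north runs P P => this north runs fox this P => this north runs fox this fox this

S => this north U   [S ::= this north U]
this north U => this north U P   [U ::= U P]
this north U P => this north U P P   [U ::= U P]
this north U P P => this north runs P P   [U ::= runs]
this north runs P P => this north runs fox this P   [P ::= fox this]
this north runs fox this P => this north runs fox this fox this   [P ::= fox this]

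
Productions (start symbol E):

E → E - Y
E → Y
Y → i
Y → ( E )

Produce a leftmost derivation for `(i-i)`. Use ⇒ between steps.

E ⇒ Y ⇒ (E) ⇒ (E-Y) ⇒ (Y-Y) ⇒ (i-Y) ⇒ (i-i)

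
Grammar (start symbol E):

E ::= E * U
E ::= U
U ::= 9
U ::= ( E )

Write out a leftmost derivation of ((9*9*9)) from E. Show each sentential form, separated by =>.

E=>U=>(E)=>(U)=>((E))=>((E*U))=>((E*U*U))=>((U*U*U))=>((9*U*U))=>((9*9*U))=>((9*9*9))

E => U   [E ::= U]
U => (E)   [U ::= ( E )]
(E) => (U)   [E ::= U]
(U) => ((E))   [U ::= ( E )]
((E)) => ((E*U))   [E ::= E * U]
((E*U)) => ((E*U*U))   [E ::= E * U]
((E*U*U)) => ((U*U*U))   [E ::= U]
((U*U*U)) => ((9*U*U))   [U ::= 9]
((9*U*U)) => ((9*9*U))   [U ::= 9]
((9*9*U)) => ((9*9*9))   [U ::= 9]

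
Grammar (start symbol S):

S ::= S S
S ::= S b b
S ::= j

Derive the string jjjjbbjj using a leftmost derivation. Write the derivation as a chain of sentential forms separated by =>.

S=>SS=>SSS=>SbbSS=>SSbbSS=>SSSbbSS=>SSSSbbSS=>jSSSbbSS=>jjSSbbSS=>jjjSbbSS=>jjjjbbSS=>jjjjbbjS=>jjjjbbjj

S => SS   [S ::= S S]
SS => SSS   [S ::= S S]
SSS => SbbSS   [S ::= S b b]
SbbSS => SSbbSS   [S ::= S S]
SSbbSS => SSSbbSS   [S ::= S S]
SSSbbSS => SSSSbbSS   [S ::= S S]
SSSSbbSS => jSSSbbSS   [S ::= j]
jSSSbbSS => jjSSbbSS   [S ::= j]
jjSSbbSS => jjjSbbSS   [S ::= j]
jjjSbbSS => jjjjbbSS   [S ::= j]
jjjjbbSS => jjjjbbjS   [S ::= j]
jjjjbbjS => jjjjbbjj   [S ::= j]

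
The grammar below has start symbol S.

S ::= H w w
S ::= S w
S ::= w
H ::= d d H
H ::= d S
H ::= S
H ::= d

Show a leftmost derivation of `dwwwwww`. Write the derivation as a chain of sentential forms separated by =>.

S => Sw   [S ::= S w]
Sw => Hwww   [S ::= H w w]
Hwww => Swww   [H ::= S]
Swww => Hwwwww   [S ::= H w w]
Hwwwww => dSwwwww   [H ::= d S]
dSwwwww => dwwwwww   [S ::= w]

S=>Sw=>Hwww=>Swww=>Hwwwww=>dSwwwww=>dwwwwww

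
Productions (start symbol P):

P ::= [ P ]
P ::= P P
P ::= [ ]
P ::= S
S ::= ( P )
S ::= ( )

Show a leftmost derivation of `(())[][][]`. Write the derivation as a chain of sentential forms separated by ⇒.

P ⇒ PP   [P ::= P P]
PP ⇒ PPP   [P ::= P P]
PPP ⇒ PPPP   [P ::= P P]
PPPP ⇒ SPPP   [P ::= S]
SPPP ⇒ (P)PPP   [S ::= ( P )]
(P)PPP ⇒ (S)PPP   [P ::= S]
(S)PPP ⇒ (())PPP   [S ::= ( )]
(())PPP ⇒ (())[]PP   [P ::= [ ]]
(())[]PP ⇒ (())[][]P   [P ::= [ ]]
(())[][]P ⇒ (())[][][]   [P ::= [ ]]

P ⇒ PP ⇒ PPP ⇒ PPPP ⇒ SPPP ⇒ (P)PPP ⇒ (S)PPP ⇒ (())PPP ⇒ (())[]PP ⇒ (())[][]P ⇒ (())[][][]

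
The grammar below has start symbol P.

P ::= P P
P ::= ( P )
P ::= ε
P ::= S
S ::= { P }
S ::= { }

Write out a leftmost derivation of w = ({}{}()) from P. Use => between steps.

P => (P) => (PP) => (SP) => ({}P) => ({}PP) => ({}SP) => ({}{}P) => ({}{}(P)) => ({}{}())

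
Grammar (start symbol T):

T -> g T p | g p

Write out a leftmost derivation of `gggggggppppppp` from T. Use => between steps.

T => gTp   [T -> g T p]
gTp => ggTpp   [T -> g T p]
ggTpp => gggTppp   [T -> g T p]
gggTppp => ggggTpppp   [T -> g T p]
ggggTpppp => gggggTppppp   [T -> g T p]
gggggTppppp => ggggggTpppppp   [T -> g T p]
ggggggTpppppp => gggggggppppppp   [T -> g p]

T => gTp => ggTpp => gggTppp => ggggTpppp => gggggTppppp => ggggggTpppppp => gggggggppppppp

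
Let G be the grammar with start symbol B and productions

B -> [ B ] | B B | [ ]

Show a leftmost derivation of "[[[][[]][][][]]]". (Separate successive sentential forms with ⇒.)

B⇒[B]⇒[[B]]⇒[[BB]]⇒[[BBB]]⇒[[[]BB]]⇒[[[]BBB]]⇒[[[]BBBB]]⇒[[[][B]BBB]]⇒[[[][[]]BBB]]⇒[[[][[]][]BB]]⇒[[[][[]][][]B]]⇒[[[][[]][][][]]]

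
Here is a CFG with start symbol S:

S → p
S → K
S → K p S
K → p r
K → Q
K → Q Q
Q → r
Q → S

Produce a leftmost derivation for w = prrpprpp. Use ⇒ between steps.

S ⇒ KpS   [S → K p S]
KpS ⇒ QpS   [K → Q]
QpS ⇒ SpS   [Q → S]
SpS ⇒ KpSpS   [S → K p S]
KpSpS ⇒ QQpSpS   [K → Q Q]
QQpSpS ⇒ SQpSpS   [Q → S]
SQpSpS ⇒ KQpSpS   [S → K]
KQpSpS ⇒ prQpSpS   [K → p r]
prQpSpS ⇒ prrpSpS   [Q → r]
prrpSpS ⇒ prrpKpS   [S → K]
prrpKpS ⇒ prrpprpS   [K → p r]
prrpprpS ⇒ prrpprpp   [S → p]

S ⇒ KpS ⇒ QpS ⇒ SpS ⇒ KpSpS ⇒ QQpSpS ⇒ SQpSpS ⇒ KQpSpS ⇒ prQpSpS ⇒ prrpSpS ⇒ prrpKpS ⇒ prrpprpS ⇒ prrpprpp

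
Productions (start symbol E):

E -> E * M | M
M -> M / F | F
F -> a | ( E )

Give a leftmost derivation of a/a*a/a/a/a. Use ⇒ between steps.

E ⇒ E*M   [E -> E * M]
E*M ⇒ M*M   [E -> M]
M*M ⇒ M/F*M   [M -> M / F]
M/F*M ⇒ F/F*M   [M -> F]
F/F*M ⇒ a/F*M   [F -> a]
a/F*M ⇒ a/a*M   [F -> a]
a/a*M ⇒ a/a*M/F   [M -> M / F]
a/a*M/F ⇒ a/a*M/F/F   [M -> M / F]
a/a*M/F/F ⇒ a/a*M/F/F/F   [M -> M / F]
a/a*M/F/F/F ⇒ a/a*F/F/F/F   [M -> F]
a/a*F/F/F/F ⇒ a/a*a/F/F/F   [F -> a]
a/a*a/F/F/F ⇒ a/a*a/a/F/F   [F -> a]
a/a*a/a/F/F ⇒ a/a*a/a/a/F   [F -> a]
a/a*a/a/a/F ⇒ a/a*a/a/a/a   [F -> a]

E⇒E*M⇒M*M⇒M/F*M⇒F/F*M⇒a/F*M⇒a/a*M⇒a/a*M/F⇒a/a*M/F/F⇒a/a*M/F/F/F⇒a/a*F/F/F/F⇒a/a*a/F/F/F⇒a/a*a/a/F/F⇒a/a*a/a/a/F⇒a/a*a/a/a/a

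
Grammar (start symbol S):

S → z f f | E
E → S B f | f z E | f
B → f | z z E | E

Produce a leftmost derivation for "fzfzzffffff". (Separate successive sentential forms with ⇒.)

S⇒E⇒fzE⇒fzfzE⇒fzfzSBf⇒fzfzEBf⇒fzfzSBfBf⇒fzfzzffBfBf⇒fzfzzffffBf⇒fzfzzffffff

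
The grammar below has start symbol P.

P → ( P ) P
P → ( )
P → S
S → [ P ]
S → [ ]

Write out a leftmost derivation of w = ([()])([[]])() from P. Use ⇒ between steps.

P ⇒ (P)P ⇒ (S)P ⇒ ([P])P ⇒ ([()])P ⇒ ([()])(P)P ⇒ ([()])(S)P ⇒ ([()])([P])P ⇒ ([()])([S])P ⇒ ([()])([[]])P ⇒ ([()])([[]])()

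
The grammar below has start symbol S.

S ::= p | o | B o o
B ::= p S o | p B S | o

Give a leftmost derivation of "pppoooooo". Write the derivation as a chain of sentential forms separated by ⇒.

S ⇒ Boo ⇒ pSooo ⇒ pBooooo ⇒ ppSoooooo ⇒ pppoooooo

S ⇒ Boo   [S ::= B o o]
Boo ⇒ pSooo   [B ::= p S o]
pSooo ⇒ pBooooo   [S ::= B o o]
pBooooo ⇒ ppSoooooo   [B ::= p S o]
ppSoooooo ⇒ pppoooooo   [S ::= p]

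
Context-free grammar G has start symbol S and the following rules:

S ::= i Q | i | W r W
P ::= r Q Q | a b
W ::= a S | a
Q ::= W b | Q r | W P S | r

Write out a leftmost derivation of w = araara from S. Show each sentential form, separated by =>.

S=>WrW=>arW=>araS=>araWrW=>araarW=>araara

S => WrW   [S ::= W r W]
WrW => arW   [W ::= a]
arW => araS   [W ::= a S]
araS => araWrW   [S ::= W r W]
araWrW => araarW   [W ::= a]
araarW => araara   [W ::= a]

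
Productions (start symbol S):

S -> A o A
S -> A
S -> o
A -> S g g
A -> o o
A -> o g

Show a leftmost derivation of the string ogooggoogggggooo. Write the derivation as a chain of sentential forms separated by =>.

S=>AoA=>SggoA=>AoAggoA=>ogoAggoA=>ogoSggggoA=>ogoAoAggggoA=>ogoSggoAggggoA=>ogooggoAggggoA=>ogooggoogggggoA=>ogooggoogggggooo

S => AoA   [S -> A o A]
AoA => SggoA   [A -> S g g]
SggoA => AoAggoA   [S -> A o A]
AoAggoA => ogoAggoA   [A -> o g]
ogoAggoA => ogoSggggoA   [A -> S g g]
ogoSggggoA => ogoAoAggggoA   [S -> A o A]
ogoAoAggggoA => ogoSggoAggggoA   [A -> S g g]
ogoSggoAggggoA => ogooggoAggggoA   [S -> o]
ogooggoAggggoA => ogooggoogggggoA   [A -> o g]
ogooggoogggggoA => ogooggoogggggooo   [A -> o o]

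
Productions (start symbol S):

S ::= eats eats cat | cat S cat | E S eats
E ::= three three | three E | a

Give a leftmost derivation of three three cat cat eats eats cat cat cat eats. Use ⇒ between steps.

S ⇒ E S eats ⇒ three three S eats ⇒ three three cat S cat eats ⇒ three three cat cat S cat cat eats ⇒ three three cat cat eats eats cat cat cat eats

S ⇒ E S eats   [S ::= E S eats]
E S eats ⇒ three three S eats   [E ::= three three]
three three S eats ⇒ three three cat S cat eats   [S ::= cat S cat]
three three cat S cat eats ⇒ three three cat cat S cat cat eats   [S ::= cat S cat]
three three cat cat S cat cat eats ⇒ three three cat cat eats eats cat cat cat eats   [S ::= eats eats cat]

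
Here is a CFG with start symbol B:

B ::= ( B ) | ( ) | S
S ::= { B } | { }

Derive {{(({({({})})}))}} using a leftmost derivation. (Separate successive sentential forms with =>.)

B => S => {B} => {S} => {{B}} => {{(B)}} => {{((B))}} => {{((S))}} => {{(({B}))}} => {{(({(B)}))}} => {{(({(S)}))}} => {{(({({B})}))}} => {{(({({(B)})}))}} => {{(({({(S)})}))}} => {{(({({({})})}))}}

B => S   [B ::= S]
S => {B}   [S ::= { B }]
{B} => {S}   [B ::= S]
{S} => {{B}}   [S ::= { B }]
{{B}} => {{(B)}}   [B ::= ( B )]
{{(B)}} => {{((B))}}   [B ::= ( B )]
{{((B))}} => {{((S))}}   [B ::= S]
{{((S))}} => {{(({B}))}}   [S ::= { B }]
{{(({B}))}} => {{(({(B)}))}}   [B ::= ( B )]
{{(({(B)}))}} => {{(({(S)}))}}   [B ::= S]
{{(({(S)}))}} => {{(({({B})}))}}   [S ::= { B }]
{{(({({B})}))}} => {{(({({(B)})}))}}   [B ::= ( B )]
{{(({({(B)})}))}} => {{(({({(S)})}))}}   [B ::= S]
{{(({({(S)})}))}} => {{(({({({})})}))}}   [S ::= { }]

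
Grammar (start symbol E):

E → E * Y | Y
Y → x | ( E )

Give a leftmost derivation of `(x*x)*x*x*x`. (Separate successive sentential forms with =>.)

E => E*Y => E*Y*Y => E*Y*Y*Y => Y*Y*Y*Y => (E)*Y*Y*Y => (E*Y)*Y*Y*Y => (Y*Y)*Y*Y*Y => (x*Y)*Y*Y*Y => (x*x)*Y*Y*Y => (x*x)*x*Y*Y => (x*x)*x*x*Y => (x*x)*x*x*x

E => E*Y   [E → E * Y]
E*Y => E*Y*Y   [E → E * Y]
E*Y*Y => E*Y*Y*Y   [E → E * Y]
E*Y*Y*Y => Y*Y*Y*Y   [E → Y]
Y*Y*Y*Y => (E)*Y*Y*Y   [Y → ( E )]
(E)*Y*Y*Y => (E*Y)*Y*Y*Y   [E → E * Y]
(E*Y)*Y*Y*Y => (Y*Y)*Y*Y*Y   [E → Y]
(Y*Y)*Y*Y*Y => (x*Y)*Y*Y*Y   [Y → x]
(x*Y)*Y*Y*Y => (x*x)*Y*Y*Y   [Y → x]
(x*x)*Y*Y*Y => (x*x)*x*Y*Y   [Y → x]
(x*x)*x*Y*Y => (x*x)*x*x*Y   [Y → x]
(x*x)*x*x*Y => (x*x)*x*x*x   [Y → x]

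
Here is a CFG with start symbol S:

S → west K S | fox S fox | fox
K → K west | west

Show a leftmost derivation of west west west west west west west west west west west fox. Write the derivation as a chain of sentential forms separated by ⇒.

S ⇒ west K S   [S → west K S]
west K S ⇒ west K west S   [K → K west]
west K west S ⇒ west west west S   [K → west]
west west west S ⇒ west west west west K S   [S → west K S]
west west west west K S ⇒ west west west west K west S   [K → K west]
west west west west K west S ⇒ west west west west K west west S   [K → K west]
west west west west K west west S ⇒ west west west west K west west west S   [K → K west]
west west west west K west west west S ⇒ west west west west west west west west S   [K → west]
west west west west west west west west S ⇒ west west west west west west west west west K S   [S → west K S]
west west west west west west west west west K S ⇒ west west west west west west west west west K west S   [K → K west]
west west west west west west west west west K west S ⇒ west west west west west west west west west west west S   [K → west]
west west west west west west west west west west west S ⇒ west west west west west west west west west west west fox   [S → fox]

S ⇒ west K S ⇒ west K west S ⇒ west west west S ⇒ west west west west K S ⇒ west west west west K west S ⇒ west west west west K west west S ⇒ west west west west K west west west S ⇒ west west west west west west west west S ⇒ west west west west west west west west west K S ⇒ west west west west west west west west west K west S ⇒ west west west west west west west west west west west S ⇒ west west west west west west west west west west west fox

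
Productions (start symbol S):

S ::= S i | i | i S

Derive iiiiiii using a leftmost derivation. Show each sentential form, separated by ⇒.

S⇒iS⇒iiS⇒iiSi⇒iiiSi⇒iiiiSi⇒iiiiSii⇒iiiiiii

S ⇒ iS   [S ::= i S]
iS ⇒ iiS   [S ::= i S]
iiS ⇒ iiSi   [S ::= S i]
iiSi ⇒ iiiSi   [S ::= i S]
iiiSi ⇒ iiiiSi   [S ::= i S]
iiiiSi ⇒ iiiiSii   [S ::= S i]
iiiiSii ⇒ iiiiiii   [S ::= i]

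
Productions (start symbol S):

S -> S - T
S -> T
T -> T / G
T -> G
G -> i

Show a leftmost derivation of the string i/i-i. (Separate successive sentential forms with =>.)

S => S-T   [S -> S - T]
S-T => T-T   [S -> T]
T-T => T/G-T   [T -> T / G]
T/G-T => G/G-T   [T -> G]
G/G-T => i/G-T   [G -> i]
i/G-T => i/i-T   [G -> i]
i/i-T => i/i-G   [T -> G]
i/i-G => i/i-i   [G -> i]

S => S-T => T-T => T/G-T => G/G-T => i/G-T => i/i-T => i/i-G => i/i-i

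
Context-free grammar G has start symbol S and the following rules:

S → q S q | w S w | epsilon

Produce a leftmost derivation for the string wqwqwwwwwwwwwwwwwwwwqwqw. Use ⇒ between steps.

S ⇒ wSw   [S → w S w]
wSw ⇒ wqSqw   [S → q S q]
wqSqw ⇒ wqwSwqw   [S → w S w]
wqwSwqw ⇒ wqwqSqwqw   [S → q S q]
wqwqSqwqw ⇒ wqwqwSwqwqw   [S → w S w]
wqwqwSwqwqw ⇒ wqwqwwSwwqwqw   [S → w S w]
wqwqwwSwwqwqw ⇒ wqwqwwwSwwwqwqw   [S → w S w]
wqwqwwwSwwwqwqw ⇒ wqwqwwwwSwwwwqwqw   [S → w S w]
wqwqwwwwSwwwwqwqw ⇒ wqwqwwwwwSwwwwwqwqw   [S → w S w]
wqwqwwwwwSwwwwwqwqw ⇒ wqwqwwwwwwSwwwwwwqwqw   [S → w S w]
wqwqwwwwwwSwwwwwwqwqw ⇒ wqwqwwwwwwwSwwwwwwwqwqw   [S → w S w]
wqwqwwwwwwwSwwwwwwwqwqw ⇒ wqwqwwwwwwwwSwwwwwwwwqwqw   [S → w S w]
wqwqwwwwwwwwSwwwwwwwwqwqw ⇒ wqwqwwwwwwwwwwwwwwwwqwqw   [S → epsilon]

S ⇒ wSw ⇒ wqSqw ⇒ wqwSwqw ⇒ wqwqSqwqw ⇒ wqwqwSwqwqw ⇒ wqwqwwSwwqwqw ⇒ wqwqwwwSwwwqwqw ⇒ wqwqwwwwSwwwwqwqw ⇒ wqwqwwwwwSwwwwwqwqw ⇒ wqwqwwwwwwSwwwwwwqwqw ⇒ wqwqwwwwwwwSwwwwwwwqwqw ⇒ wqwqwwwwwwwwSwwwwwwwwqwqw ⇒ wqwqwwwwwwwwwwwwwwwwqwqw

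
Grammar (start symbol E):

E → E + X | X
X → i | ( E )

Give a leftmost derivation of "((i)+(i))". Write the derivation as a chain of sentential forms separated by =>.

E => X => (E) => (E+X) => (X+X) => ((E)+X) => ((X)+X) => ((i)+X) => ((i)+(E)) => ((i)+(X)) => ((i)+(i))

E => X   [E → X]
X => (E)   [X → ( E )]
(E) => (E+X)   [E → E + X]
(E+X) => (X+X)   [E → X]
(X+X) => ((E)+X)   [X → ( E )]
((E)+X) => ((X)+X)   [E → X]
((X)+X) => ((i)+X)   [X → i]
((i)+X) => ((i)+(E))   [X → ( E )]
((i)+(E)) => ((i)+(X))   [E → X]
((i)+(X)) => ((i)+(i))   [X → i]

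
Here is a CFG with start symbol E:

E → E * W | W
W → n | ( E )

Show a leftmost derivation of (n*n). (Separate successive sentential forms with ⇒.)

E ⇒ W   [E → W]
W ⇒ (E)   [W → ( E )]
(E) ⇒ (E*W)   [E → E * W]
(E*W) ⇒ (W*W)   [E → W]
(W*W) ⇒ (n*W)   [W → n]
(n*W) ⇒ (n*n)   [W → n]

E⇒W⇒(E)⇒(E*W)⇒(W*W)⇒(n*W)⇒(n*n)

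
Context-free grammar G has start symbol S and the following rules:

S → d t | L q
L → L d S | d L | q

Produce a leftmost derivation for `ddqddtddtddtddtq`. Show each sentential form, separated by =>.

S => Lq => LdSq => LdSdSq => dLdSdSq => ddLdSdSq => ddLdSdSdSq => ddLdSdSdSdSq => ddqdSdSdSdSq => ddqddtdSdSdSq => ddqddtddtdSdSq => ddqddtddtddtdSq => ddqddtddtddtddtq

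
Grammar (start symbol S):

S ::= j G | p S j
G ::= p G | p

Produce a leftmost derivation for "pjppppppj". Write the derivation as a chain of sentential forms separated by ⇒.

S ⇒ pSj ⇒ pjGj ⇒ pjpGj ⇒ pjppGj ⇒ pjpppGj ⇒ pjppppGj ⇒ pjpppppGj ⇒ pjppppppj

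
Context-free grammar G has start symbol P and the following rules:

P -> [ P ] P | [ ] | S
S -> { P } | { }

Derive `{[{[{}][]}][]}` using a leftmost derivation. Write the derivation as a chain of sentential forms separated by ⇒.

P ⇒ S ⇒ {P} ⇒ {[P]P} ⇒ {[S]P} ⇒ {[{P}]P} ⇒ {[{[P]P}]P} ⇒ {[{[S]P}]P} ⇒ {[{[{}]P}]P} ⇒ {[{[{}][]}]P} ⇒ {[{[{}][]}][]}

P ⇒ S   [P -> S]
S ⇒ {P}   [S -> { P }]
{P} ⇒ {[P]P}   [P -> [ P ] P]
{[P]P} ⇒ {[S]P}   [P -> S]
{[S]P} ⇒ {[{P}]P}   [S -> { P }]
{[{P}]P} ⇒ {[{[P]P}]P}   [P -> [ P ] P]
{[{[P]P}]P} ⇒ {[{[S]P}]P}   [P -> S]
{[{[S]P}]P} ⇒ {[{[{}]P}]P}   [S -> { }]
{[{[{}]P}]P} ⇒ {[{[{}][]}]P}   [P -> [ ]]
{[{[{}][]}]P} ⇒ {[{[{}][]}][]}   [P -> [ ]]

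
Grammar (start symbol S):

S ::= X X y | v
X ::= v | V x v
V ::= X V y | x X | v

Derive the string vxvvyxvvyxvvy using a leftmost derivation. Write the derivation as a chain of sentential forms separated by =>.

S => XXy   [S ::= X X y]
XXy => VxvXy   [X ::= V x v]
VxvXy => XVyxvXy   [V ::= X V y]
XVyxvXy => VxvVyxvXy   [X ::= V x v]
VxvVyxvXy => XVyxvVyxvXy   [V ::= X V y]
XVyxvVyxvXy => VxvVyxvVyxvXy   [X ::= V x v]
VxvVyxvVyxvXy => vxvVyxvVyxvXy   [V ::= v]
vxvVyxvVyxvXy => vxvvyxvVyxvXy   [V ::= v]
vxvvyxvVyxvXy => vxvvyxvvyxvXy   [V ::= v]
vxvvyxvvyxvXy => vxvvyxvvyxvvy   [X ::= v]

S => XXy => VxvXy => XVyxvXy => VxvVyxvXy => XVyxvVyxvXy => VxvVyxvVyxvXy => vxvVyxvVyxvXy => vxvvyxvVyxvXy => vxvvyxvvyxvXy => vxvvyxvvyxvvy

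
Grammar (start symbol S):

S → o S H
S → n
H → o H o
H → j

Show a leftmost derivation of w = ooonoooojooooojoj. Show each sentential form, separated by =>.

S => oSH => ooSHH => oooSHHH => ooonHHH => ooonoHoHH => ooonooHooHH => ooonoooHoooHH => ooonooooHooooHH => ooonoooojooooHH => ooonoooojoooooHoH => ooonoooojooooojoH => ooonoooojooooojoj

S => oSH   [S → o S H]
oSH => ooSHH   [S → o S H]
ooSHH => oooSHHH   [S → o S H]
oooSHHH => ooonHHH   [S → n]
ooonHHH => ooonoHoHH   [H → o H o]
ooonoHoHH => ooonooHooHH   [H → o H o]
ooonooHooHH => ooonoooHoooHH   [H → o H o]
ooonoooHoooHH => ooonooooHooooHH   [H → o H o]
ooonooooHooooHH => ooonoooojooooHH   [H → j]
ooonoooojooooHH => ooonoooojoooooHoH   [H → o H o]
ooonoooojoooooHoH => ooonoooojooooojoH   [H → j]
ooonoooojooooojoH => ooonoooojooooojoj   [H → j]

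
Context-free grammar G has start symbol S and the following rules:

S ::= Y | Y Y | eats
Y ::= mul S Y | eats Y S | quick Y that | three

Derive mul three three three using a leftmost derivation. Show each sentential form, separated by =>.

S => Y => mul S Y => mul Y Y Y => mul three Y Y => mul three three Y => mul three three three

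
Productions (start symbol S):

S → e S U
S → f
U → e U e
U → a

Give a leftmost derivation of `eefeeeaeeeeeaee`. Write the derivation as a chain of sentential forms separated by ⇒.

S ⇒ eSU ⇒ eeSUU ⇒ eefUU ⇒ eefeUeU ⇒ eefeeUeeU ⇒ eefeeeUeeeU ⇒ eefeeeaeeeU ⇒ eefeeeaeeeeUe ⇒ eefeeeaeeeeeUee ⇒ eefeeeaeeeeeaee

S ⇒ eSU   [S → e S U]
eSU ⇒ eeSUU   [S → e S U]
eeSUU ⇒ eefUU   [S → f]
eefUU ⇒ eefeUeU   [U → e U e]
eefeUeU ⇒ eefeeUeeU   [U → e U e]
eefeeUeeU ⇒ eefeeeUeeeU   [U → e U e]
eefeeeUeeeU ⇒ eefeeeaeeeU   [U → a]
eefeeeaeeeU ⇒ eefeeeaeeeeUe   [U → e U e]
eefeeeaeeeeUe ⇒ eefeeeaeeeeeUee   [U → e U e]
eefeeeaeeeeeUee ⇒ eefeeeaeeeeeaee   [U → a]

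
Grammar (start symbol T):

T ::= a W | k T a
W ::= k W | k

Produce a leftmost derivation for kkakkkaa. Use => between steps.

T => kTa   [T ::= k T a]
kTa => kkTaa   [T ::= k T a]
kkTaa => kkaWaa   [T ::= a W]
kkaWaa => kkakWaa   [W ::= k W]
kkakWaa => kkakkWaa   [W ::= k W]
kkakkWaa => kkakkkaa   [W ::= k]

T => kTa => kkTaa => kkaWaa => kkakWaa => kkakkWaa => kkakkkaa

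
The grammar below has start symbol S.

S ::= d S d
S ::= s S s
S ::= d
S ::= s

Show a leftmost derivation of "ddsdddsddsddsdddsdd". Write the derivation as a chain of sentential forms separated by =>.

S => dSd   [S ::= d S d]
dSd => ddSdd   [S ::= d S d]
ddSdd => ddsSsdd   [S ::= s S s]
ddsSsdd => ddsdSdsdd   [S ::= d S d]
ddsdSdsdd => ddsddSddsdd   [S ::= d S d]
ddsddSddsdd => ddsdddSdddsdd   [S ::= d S d]
ddsdddSdddsdd => ddsdddsSsdddsdd   [S ::= s S s]
ddsdddsSsdddsdd => ddsdddsdSdsdddsdd   [S ::= d S d]
ddsdddsdSdsdddsdd => ddsdddsddSddsdddsdd   [S ::= d S d]
ddsdddsddSddsdddsdd => ddsdddsddsddsdddsdd   [S ::= s]

S => dSd => ddSdd => ddsSsdd => ddsdSdsdd => ddsddSddsdd => ddsdddSdddsdd => ddsdddsSsdddsdd => ddsdddsdSdsdddsdd => ddsdddsddSddsdddsdd => ddsdddsddsddsdddsdd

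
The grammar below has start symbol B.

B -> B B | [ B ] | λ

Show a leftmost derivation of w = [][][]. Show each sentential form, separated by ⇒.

B⇒BB⇒BBB⇒BBBB⇒BBBBB⇒[B]BBBB⇒[]BBBB⇒[][B]BBB⇒[][]BBB⇒[][]BB⇒[][][B]B⇒[][][]B⇒[][][]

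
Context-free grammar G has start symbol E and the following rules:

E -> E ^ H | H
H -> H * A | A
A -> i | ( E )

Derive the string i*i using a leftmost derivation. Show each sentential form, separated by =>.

E => H => H*A => A*A => i*A => i*i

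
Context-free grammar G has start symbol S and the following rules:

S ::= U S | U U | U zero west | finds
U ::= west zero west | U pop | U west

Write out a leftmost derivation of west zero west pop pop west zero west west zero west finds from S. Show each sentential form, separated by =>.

S => U S => U pop S => U pop pop S => west zero west pop pop S => west zero west pop pop U S => west zero west pop pop west zero west S => west zero west pop pop west zero west U S => west zero west pop pop west zero west west zero west S => west zero west pop pop west zero west west zero west finds

S => U S   [S ::= U S]
U S => U pop S   [U ::= U pop]
U pop S => U pop pop S   [U ::= U pop]
U pop pop S => west zero west pop pop S   [U ::= west zero west]
west zero west pop pop S => west zero west pop pop U S   [S ::= U S]
west zero west pop pop U S => west zero west pop pop west zero west S   [U ::= west zero west]
west zero west pop pop west zero west S => west zero west pop pop west zero west U S   [S ::= U S]
west zero west pop pop west zero west U S => west zero west pop pop west zero west west zero west S   [U ::= west zero west]
west zero west pop pop west zero west west zero west S => west zero west pop pop west zero west west zero west finds   [S ::= finds]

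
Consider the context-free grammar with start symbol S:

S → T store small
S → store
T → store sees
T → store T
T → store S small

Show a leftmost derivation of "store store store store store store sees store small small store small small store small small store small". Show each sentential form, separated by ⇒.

S ⇒ T store small ⇒ store S small store small ⇒ store T store small small store small ⇒ store store T store small small store small ⇒ store store store S small store small small store small ⇒ store store store T store small small store small small store small ⇒ store store store store T store small small store small small store small ⇒ store store store store store S small store small small store small small store small ⇒ store store store store store T store small small store small small store small small store small ⇒ store store store store store store sees store small small store small small store small small store small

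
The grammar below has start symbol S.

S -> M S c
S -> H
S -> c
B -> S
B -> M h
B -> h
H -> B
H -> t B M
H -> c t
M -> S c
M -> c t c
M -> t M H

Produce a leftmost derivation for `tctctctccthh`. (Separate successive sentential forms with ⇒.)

S ⇒ H ⇒ B ⇒ Mh ⇒ tMHh ⇒ tctcHh ⇒ tctcBh ⇒ tctcMhh ⇒ tctctMHhh ⇒ tctctctcHhh ⇒ tctctctccthh

S ⇒ H   [S -> H]
H ⇒ B   [H -> B]
B ⇒ Mh   [B -> M h]
Mh ⇒ tMHh   [M -> t M H]
tMHh ⇒ tctcHh   [M -> c t c]
tctcHh ⇒ tctcBh   [H -> B]
tctcBh ⇒ tctcMhh   [B -> M h]
tctcMhh ⇒ tctctMHhh   [M -> t M H]
tctctMHhh ⇒ tctctctcHhh   [M -> c t c]
tctctctcHhh ⇒ tctctctccthh   [H -> c t]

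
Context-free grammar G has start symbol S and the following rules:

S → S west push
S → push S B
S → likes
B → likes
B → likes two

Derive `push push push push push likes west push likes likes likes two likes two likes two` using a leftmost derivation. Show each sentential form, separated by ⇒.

S ⇒ push S B   [S → push S B]
push S B ⇒ push push S B B   [S → push S B]
push push S B B ⇒ push push push S B B B   [S → push S B]
push push push S B B B ⇒ push push push push S B B B B   [S → push S B]
push push push push S B B B B ⇒ push push push push push S B B B B B   [S → push S B]
push push push push push S B B B B B ⇒ push push push push push S west push B B B B B   [S → S west push]
push push push push push S west push B B B B B ⇒ push push push push push likes west push B B B B B   [S → likes]
push push push push push likes west push B B B B B ⇒ push push push push push likes west push likes B B B B   [B → likes]
push push push push push likes west push likes B B B B ⇒ push push push push push likes west push likes likes B B B   [B → likes]
push push push push push likes west push likes likes B B B ⇒ push push push push push likes west push likes likes likes two B B   [B → likes two]
push push push push push likes west push likes likes likes two B B ⇒ push push push push push likes west push likes likes likes two likes two B   [B → likes two]
push push push push push likes west push likes likes likes two likes two B ⇒ push push push push push likes west push likes likes likes two likes two likes two   [B → likes two]

S ⇒ push S B ⇒ push push S B B ⇒ push push push S B B B ⇒ push push push push S B B B B ⇒ push push push push push S B B B B B ⇒ push push push push push S west push B B B B B ⇒ push push push push push likes west push B B B B B ⇒ push push push push push likes west push likes B B B B ⇒ push push push push push likes west push likes likes B B B ⇒ push push push push push likes west push likes likes likes two B B ⇒ push push push push push likes west push likes likes likes two likes two B ⇒ push push push push push likes west push likes likes likes two likes two likes two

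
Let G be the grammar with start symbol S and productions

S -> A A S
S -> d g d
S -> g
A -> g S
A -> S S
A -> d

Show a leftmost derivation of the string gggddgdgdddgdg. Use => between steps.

S=>AAS=>gSAS=>ggAS=>gggSS=>gggAASS=>gggSSASS=>gggAASSASS=>gggdASSASS=>gggddSSASS=>gggddgSASS=>gggddgdgdASS=>gggddgdgddSS=>gggddgdgdddgdS=>gggddgdgdddgdg

S => AAS   [S -> A A S]
AAS => gSAS   [A -> g S]
gSAS => ggAS   [S -> g]
ggAS => gggSS   [A -> g S]
gggSS => gggAASS   [S -> A A S]
gggAASS => gggSSASS   [A -> S S]
gggSSASS => gggAASSASS   [S -> A A S]
gggAASSASS => gggdASSASS   [A -> d]
gggdASSASS => gggddSSASS   [A -> d]
gggddSSASS => gggddgSASS   [S -> g]
gggddgSASS => gggddgdgdASS   [S -> d g d]
gggddgdgdASS => gggddgdgddSS   [A -> d]
gggddgdgddSS => gggddgdgdddgdS   [S -> d g d]
gggddgdgdddgdS => gggddgdgdddgdg   [S -> g]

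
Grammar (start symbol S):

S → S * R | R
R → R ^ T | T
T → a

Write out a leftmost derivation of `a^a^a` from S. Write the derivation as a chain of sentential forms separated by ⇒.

S ⇒ R   [S → R]
R ⇒ R^T   [R → R ^ T]
R^T ⇒ R^T^T   [R → R ^ T]
R^T^T ⇒ T^T^T   [R → T]
T^T^T ⇒ a^T^T   [T → a]
a^T^T ⇒ a^a^T   [T → a]
a^a^T ⇒ a^a^a   [T → a]

S ⇒ R ⇒ R^T ⇒ R^T^T ⇒ T^T^T ⇒ a^T^T ⇒ a^a^T ⇒ a^a^a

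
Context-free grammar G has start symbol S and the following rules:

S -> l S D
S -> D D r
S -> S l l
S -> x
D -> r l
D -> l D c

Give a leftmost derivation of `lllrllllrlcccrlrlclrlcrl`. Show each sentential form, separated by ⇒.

S ⇒ lSD   [S -> l S D]
lSD ⇒ llSDD   [S -> l S D]
llSDD ⇒ lllSDDD   [S -> l S D]
lllSDDD ⇒ lllDDrDDD   [S -> D D r]
lllDDrDDD ⇒ lllrlDrDDD   [D -> r l]
lllrlDrDDD ⇒ lllrllDcrDDD   [D -> l D c]
lllrllDcrDDD ⇒ lllrlllDccrDDD   [D -> l D c]
lllrlllDccrDDD ⇒ lllrllllDcccrDDD   [D -> l D c]
lllrllllDcccrDDD ⇒ lllrllllrlcccrDDD   [D -> r l]
lllrllllrlcccrDDD ⇒ lllrllllrlcccrlDcDD   [D -> l D c]
lllrllllrlcccrlDcDD ⇒ lllrllllrlcccrlrlcDD   [D -> r l]
lllrllllrlcccrlrlcDD ⇒ lllrllllrlcccrlrlclDcD   [D -> l D c]
lllrllllrlcccrlrlclDcD ⇒ lllrllllrlcccrlrlclrlcD   [D -> r l]
lllrllllrlcccrlrlclrlcD ⇒ lllrllllrlcccrlrlclrlcrl   [D -> r l]

S⇒lSD⇒llSDD⇒lllSDDD⇒lllDDrDDD⇒lllrlDrDDD⇒lllrllDcrDDD⇒lllrlllDccrDDD⇒lllrllllDcccrDDD⇒lllrllllrlcccrDDD⇒lllrllllrlcccrlDcDD⇒lllrllllrlcccrlrlcDD⇒lllrllllrlcccrlrlclDcD⇒lllrllllrlcccrlrlclrlcD⇒lllrllllrlcccrlrlclrlcrl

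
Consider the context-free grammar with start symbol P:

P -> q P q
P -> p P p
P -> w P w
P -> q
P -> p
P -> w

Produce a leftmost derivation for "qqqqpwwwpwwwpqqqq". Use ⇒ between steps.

P ⇒ qPq ⇒ qqPqq ⇒ qqqPqqq ⇒ qqqqPqqqq ⇒ qqqqpPpqqqq ⇒ qqqqpwPwpqqqq ⇒ qqqqpwwPwwpqqqq ⇒ qqqqpwwwPwwwpqqqq ⇒ qqqqpwwwpwwwpqqqq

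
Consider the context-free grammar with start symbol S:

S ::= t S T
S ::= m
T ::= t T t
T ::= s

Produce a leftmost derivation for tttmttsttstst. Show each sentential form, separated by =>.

S => tST => ttSTT => tttSTTT => tttmTTT => tttmtTtTT => tttmttTttTT => tttmttsttTT => tttmttsttsT => tttmttsttstTt => tttmttsttstst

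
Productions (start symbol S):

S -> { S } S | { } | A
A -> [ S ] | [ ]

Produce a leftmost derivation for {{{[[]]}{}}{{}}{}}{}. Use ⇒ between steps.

S ⇒ {S}S   [S -> { S } S]
{S}S ⇒ {{S}S}S   [S -> { S } S]
{{S}S}S ⇒ {{{S}S}S}S   [S -> { S } S]
{{{S}S}S}S ⇒ {{{A}S}S}S   [S -> A]
{{{A}S}S}S ⇒ {{{[S]}S}S}S   [A -> [ S ]]
{{{[S]}S}S}S ⇒ {{{[A]}S}S}S   [S -> A]
{{{[A]}S}S}S ⇒ {{{[[]]}S}S}S   [A -> [ ]]
{{{[[]]}S}S}S ⇒ {{{[[]]}{}}S}S   [S -> { }]
{{{[[]]}{}}S}S ⇒ {{{[[]]}{}}{S}S}S   [S -> { S } S]
{{{[[]]}{}}{S}S}S ⇒ {{{[[]]}{}}{{}}S}S   [S -> { }]
{{{[[]]}{}}{{}}S}S ⇒ {{{[[]]}{}}{{}}{}}S   [S -> { }]
{{{[[]]}{}}{{}}{}}S ⇒ {{{[[]]}{}}{{}}{}}{}   [S -> { }]

S⇒{S}S⇒{{S}S}S⇒{{{S}S}S}S⇒{{{A}S}S}S⇒{{{[S]}S}S}S⇒{{{[A]}S}S}S⇒{{{[[]]}S}S}S⇒{{{[[]]}{}}S}S⇒{{{[[]]}{}}{S}S}S⇒{{{[[]]}{}}{{}}S}S⇒{{{[[]]}{}}{{}}{}}S⇒{{{[[]]}{}}{{}}{}}{}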